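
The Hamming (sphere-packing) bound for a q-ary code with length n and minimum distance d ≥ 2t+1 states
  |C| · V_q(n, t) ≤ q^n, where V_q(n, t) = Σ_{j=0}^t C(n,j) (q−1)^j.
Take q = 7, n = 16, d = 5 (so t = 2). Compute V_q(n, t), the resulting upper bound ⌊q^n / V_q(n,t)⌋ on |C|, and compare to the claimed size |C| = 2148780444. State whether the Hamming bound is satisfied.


V_q(n, t) = 4417, q^n = 33232930569601, Hamming bound = 7523869270, |C| = 2148780444 ≤ bound (satisfied).

Step 1: Compute V_q(n, t) = Σ_{j=0}^2 C(n, j) (q−1)^j.
  j = 0: C(16,0)·(6)^0 = 1·1 = 1.
  j = 1: C(16,1)·(6)^1 = 16·6 = 96.
  j = 2: C(16,2)·(6)^2 = 120·36 = 4320.
  V_q(n, t) = 1 + 96 + 4320 = 4417.
Step 2: q^n = 7^16 = 33232930569601.
Step 3: Hamming bound ⌊q^n / V_q(n,t)⌋ = ⌊33232930569601/4417⌋ = 7523869270.
Step 4: Compare |C| = 2148780444 to 7523869270: satisfied.
The claimed |C| lies below the Hamming bound.


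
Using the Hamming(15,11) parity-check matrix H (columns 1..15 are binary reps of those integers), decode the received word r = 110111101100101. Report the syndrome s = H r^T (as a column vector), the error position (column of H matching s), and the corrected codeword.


s = (0, 0, 1, 0)^T, error position = 2, corrected codeword c = 100111101100101

Compute s = H r^T mod 2 one row at a time:
  s_1 = 0 + 1 + 1 + 0 + 0 + 1 + 0 + 1 = 4 ≡ 0 (mod 2).
  s_2 = 1 + 1 + 1 + 1 + 0 + 1 + 0 + 1 = 6 ≡ 0 (mod 2).
  s_3 = 1 + 0 + 1 + 1 + 1 + 0 + 0 + 1 = 5 ≡ 1 (mod 2).
  s_4 = 1 + 0 + 1 + 1 + 1 + 0 + 1 + 1 = 6 ≡ 0 (mod 2).
s = (0, 0, 1, 0)^T — this equals column 2 of H (binary 0010), so error is at position 2.
Correct: flip bit 2 of r = 110111101100101 to get c = 100111101100101.


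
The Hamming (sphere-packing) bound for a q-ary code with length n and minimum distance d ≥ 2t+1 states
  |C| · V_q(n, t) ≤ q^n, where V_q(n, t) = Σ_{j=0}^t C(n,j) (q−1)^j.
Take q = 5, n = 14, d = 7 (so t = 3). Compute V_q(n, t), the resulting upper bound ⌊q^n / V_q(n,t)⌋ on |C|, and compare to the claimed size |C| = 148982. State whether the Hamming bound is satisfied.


V_q(n, t) = 24809, q^n = 6103515625, Hamming bound = 246020, |C| = 148982 ≤ bound (satisfied).

Step 1: Compute V_q(n, t) = Σ_{j=0}^3 C(n, j) (q−1)^j.
  j = 0: C(14,0)·(4)^0 = 1·1 = 1.
  j = 1: C(14,1)·(4)^1 = 14·4 = 56.
  j = 2: C(14,2)·(4)^2 = 91·16 = 1456.
  j = 3: C(14,3)·(4)^3 = 364·64 = 23296.
  V_q(n, t) = 1 + 56 + 1456 + 23296 = 24809.
Step 2: q^n = 5^14 = 6103515625.
Step 3: Hamming bound ⌊q^n / V_q(n,t)⌋ = ⌊6103515625/24809⌋ = 246020.
Step 4: Compare |C| = 148982 to 246020: satisfied.
The claimed |C| lies below the Hamming bound.


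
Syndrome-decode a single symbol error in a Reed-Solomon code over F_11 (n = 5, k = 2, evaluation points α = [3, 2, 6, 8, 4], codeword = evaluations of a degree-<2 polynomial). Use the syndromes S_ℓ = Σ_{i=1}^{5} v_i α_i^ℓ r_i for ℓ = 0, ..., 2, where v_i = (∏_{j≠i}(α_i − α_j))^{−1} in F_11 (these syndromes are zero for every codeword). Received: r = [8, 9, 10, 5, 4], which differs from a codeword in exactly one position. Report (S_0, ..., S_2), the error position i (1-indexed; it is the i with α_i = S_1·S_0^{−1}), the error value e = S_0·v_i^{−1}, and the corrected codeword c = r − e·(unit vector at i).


S = (1, 3, 9), error at position 1, error magnitude e = 7, c = [1, 9, 10, 5, 4].

Step 1: column multipliers v_i = (∏_{j≠i}(α_i − α_j))^{−1} mod 11.
  i = 1 (α = 3): (3−2)(3−6)(3−8)(3−4) = 1·(−3)·(−5)·(−1) = −15 ≡ 7, so v_1 = 7^{−1} = 8 (mod 11).
  i = 2 (α = 2): (2−3)(2−6)(2−8)(2−4) = (−1)·(−4)·(−6)·(−2) = 48 ≡ 4, so v_2 = 4^{−1} = 3 (mod 11).
  i = 3 (α = 6): (6−3)(6−2)(6−8)(6−4) = 3·4·(−2)·2 = −48 ≡ 7, so v_3 = 7^{−1} = 8 (mod 11).
  i = 4 (α = 8): (8−3)(8−2)(8−6)(8−4) = 5·6·2·4 = 240 ≡ 9, so v_4 = 9^{−1} = 5 (mod 11).
  i = 5 (α = 4): (4−3)(4−2)(4−6)(4−8) = 1·2·(−2)·(−4) = 16 ≡ 5, so v_5 = 5^{−1} = 9 (mod 11).
  v = [8, 3, 8, 5, 9].
Step 2: syndromes of r = [8, 9, 10, 5, 4] (all sums mod 11).
  S_0 = Σ v_i r_i = 8·8 + 3·9 + 8·10 + 5·5 + 9·4 = 232 ≡ 1.
  S_1 = Σ v_i α_i r_i = 8·3·8 + 3·2·9 + 8·6·10 + 5·8·5 + 9·4·4 = 1070 ≡ 3.
  α_i^2 mod 11 = [9, 4, 3, 9, 5].
  S_2 = Σ v_i α_i^2 r_i = 8·9·8 + 3·4·9 + 8·3·10 + 5·9·5 + 9·5·4 = 1329 ≡ 9.
  S = (1, 3, 9) ≠ 0, so r is not a codeword (an error is present).
Step 3: locate the error. For a single error e at position i, S_ℓ = v_i·e·α_i^ℓ, so α_err = S_1/S_0.
  S_0^{−1} = 1^{−1} = 1 (mod 11), so α_err = 3·1 = 3 ≡ 3 = α_1. Error position i = 1.
  Consistency check: S_2/S_1 = 9·4 = 36 ≡ 3 = α_err ✓ (single-error assumption holds).
Step 4: error magnitude e = S_0/v_1 = S_0·∏_{j≠1}(α_1 − α_j) = 1·7 = 7 ≡ 7 (mod 11).
Step 5: correct position 1: c_1 = r_1 − e = 8 − 7 ≡ 1 (mod 11). Hence c = [1, 9, 10, 5, 4].
  Check: interpolating c through the α_i gives m(x) = 3 + 3·x (degree < 2) with m(α_i) = c_i for every i, so c is indeed a codeword.


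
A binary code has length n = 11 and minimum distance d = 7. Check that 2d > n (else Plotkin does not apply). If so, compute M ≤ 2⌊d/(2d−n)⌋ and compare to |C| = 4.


Plotkin bound M ≤ 4; given |C| = 4 ≤ bound (satisfied).

Check applicability: 2d = 14, n = 11.
2d − n = 3 > 0, so Plotkin applies.
Compute d/(2d−n) = 7/3 ≈ 2.3333.
⌊d/(2d−n)⌋ = 2.
Plotkin bound: M ≤ 2·2 = 4.
Given |C| = 4, check: satisfied.
This |C| is at the Plotkin bound.


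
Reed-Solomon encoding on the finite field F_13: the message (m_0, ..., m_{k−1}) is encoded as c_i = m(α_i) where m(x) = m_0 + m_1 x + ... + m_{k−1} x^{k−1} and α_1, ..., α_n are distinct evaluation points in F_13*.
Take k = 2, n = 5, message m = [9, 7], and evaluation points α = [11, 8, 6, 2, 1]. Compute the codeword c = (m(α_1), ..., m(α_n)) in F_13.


c = [8, 0, 12, 10, 3]

Message polynomial: m(x) = 9 + 7·x (mod 13).
For each evaluation point α_i, compute m(α_i) mod 13:
  α_1 = 11: Horner steps 7 → 8, so m(11) = 8.
  α_2 = 8: Horner steps 7 → 0, so m(8) = 0.
  α_3 = 6: Horner steps 7 → 12, so m(6) = 12.
  α_4 = 2: Horner steps 7 → 10, so m(2) = 10.
  α_5 = 1: Horner steps 7 → 3, so m(1) = 3.
Codeword c = [8, 0, 12, 10, 3] ∈ F_13^5.


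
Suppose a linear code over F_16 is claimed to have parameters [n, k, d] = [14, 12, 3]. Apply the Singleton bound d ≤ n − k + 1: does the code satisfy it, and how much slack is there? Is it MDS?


Singleton RHS = n − k + 1 = 3, slack = 0, bound satisfied, MDS.

Singleton bound: d ≤ n − k + 1.
Here n = 14, k = 12, so n − k + 1 = 3.
Given d = 3, check d ≤ 3: YES.
Slack = (n − k + 1) − d = 0.
The code is MDS (slack = 0).
Description: the claimed parameters are [14, 12, 3]_16; such a code would be MDS (meets Singleton bound).


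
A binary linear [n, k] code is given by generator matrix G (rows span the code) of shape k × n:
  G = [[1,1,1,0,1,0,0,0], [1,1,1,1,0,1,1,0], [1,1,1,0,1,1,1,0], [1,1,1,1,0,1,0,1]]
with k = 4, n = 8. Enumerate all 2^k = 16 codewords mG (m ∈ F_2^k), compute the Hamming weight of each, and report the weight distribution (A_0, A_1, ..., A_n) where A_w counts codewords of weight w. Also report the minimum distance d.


Weight distribution: A_0 = 1, A_2 = 4, A_4 = 5, A_6 = 6. Minimum distance d = 2.

Enumerate all 2^4 = 16 messages m ∈ F_2^4.
For each, compute codeword c = mG in F_2^8, then tally its weight.
  m = 0000 → c = 00000000, weight = 0.
  m = 1000 → c = 11101000, weight = 4.
  m = 0100 → c = 11110110, weight = 6.
  m = 1100 → c = 00011110, weight = 4.
  m = 0010 → c = 11101110, weight = 6.
  m = 1010 → c = 00000110, weight = 2.
  m = 0110 → c = 00011000, weight = 2.
  m = 1110 → c = 11110000, weight = 4.
  m = 0001 → c = 11110101, weight = 6.
  m = 1001 → c = 00011101, weight = 4.
  m = 0101 → c = 00000011, weight = 2.
  m = 1101 → c = 11101011, weight = 6.
  m = 0011 → c = 00011011, weight = 4.
  m = 1011 → c = 11110011, weight = 6.
  m = 0111 → c = 11101101, weight = 6.
  m = 1111 → c = 00000101, weight = 2.
Tally weights:
  weight 0: 1 codewords.
  weight 2: 4 codewords.
  weight 4: 5 codewords.
  weight 6: 6 codewords.
Minimum distance d = smallest w > 0 with A_w > 0 = 2.
Sanity: Σ A_w = 16 = 2^4 = 16 ✓.


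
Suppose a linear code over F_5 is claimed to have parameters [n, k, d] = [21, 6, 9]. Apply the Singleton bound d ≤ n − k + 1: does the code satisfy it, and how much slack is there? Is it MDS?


Singleton RHS = n − k + 1 = 16, slack = 7, bound satisfied, not MDS.

Singleton bound: d ≤ n − k + 1.
Here n = 21, k = 6, so n − k + 1 = 16.
Given d = 9, check d ≤ 16: YES.
Slack = (n − k + 1) − d = 7.
The code is NOT MDS (slack = 7 > 0).
Description: the claimed parameters are [21, 6, 9]_5; such a code would be non-MDS.


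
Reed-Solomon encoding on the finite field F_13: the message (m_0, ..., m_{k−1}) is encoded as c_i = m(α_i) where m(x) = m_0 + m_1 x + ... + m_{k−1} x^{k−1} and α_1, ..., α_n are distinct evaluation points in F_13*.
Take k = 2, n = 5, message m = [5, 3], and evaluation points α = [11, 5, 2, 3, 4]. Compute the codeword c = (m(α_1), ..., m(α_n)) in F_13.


c = [12, 7, 11, 1, 4]

Message polynomial: m(x) = 5 + 3·x (mod 13).
For each evaluation point α_i, compute m(α_i) mod 13:
  α_1 = 11: Horner steps 3 → 12, so m(11) = 12.
  α_2 = 5: Horner steps 3 → 7, so m(5) = 7.
  α_3 = 2: Horner steps 3 → 11, so m(2) = 11.
  α_4 = 3: Horner steps 3 → 1, so m(3) = 1.
  α_5 = 4: Horner steps 3 → 4, so m(4) = 4.
Codeword c = [12, 7, 11, 1, 4] ∈ F_13^5.


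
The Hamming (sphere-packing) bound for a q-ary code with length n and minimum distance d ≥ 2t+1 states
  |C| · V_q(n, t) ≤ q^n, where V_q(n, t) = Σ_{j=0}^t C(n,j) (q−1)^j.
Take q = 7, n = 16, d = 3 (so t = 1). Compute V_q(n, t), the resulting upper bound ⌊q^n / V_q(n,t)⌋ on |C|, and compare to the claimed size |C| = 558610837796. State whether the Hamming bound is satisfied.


V_q(n, t) = 97, q^n = 33232930569601, Hamming bound = 342607531645, |C| = 558610837796 > bound (violated).

Step 1: Compute V_q(n, t) = Σ_{j=0}^1 C(n, j) (q−1)^j.
  j = 0: C(16,0)·(6)^0 = 1·1 = 1.
  j = 1: C(16,1)·(6)^1 = 16·6 = 96.
  V_q(n, t) = 1 + 96 = 97.
Step 2: q^n = 7^16 = 33232930569601.
Step 3: Hamming bound ⌊q^n / V_q(n,t)⌋ = ⌊33232930569601/97⌋ = 342607531645.
Step 4: Compare |C| = 558610837796 to 342607531645: violated.
The claimed |C| lies above the Hamming bound, so no 7-ary code of length 16 with d ≥ 3 can have 558610837796 codewords.


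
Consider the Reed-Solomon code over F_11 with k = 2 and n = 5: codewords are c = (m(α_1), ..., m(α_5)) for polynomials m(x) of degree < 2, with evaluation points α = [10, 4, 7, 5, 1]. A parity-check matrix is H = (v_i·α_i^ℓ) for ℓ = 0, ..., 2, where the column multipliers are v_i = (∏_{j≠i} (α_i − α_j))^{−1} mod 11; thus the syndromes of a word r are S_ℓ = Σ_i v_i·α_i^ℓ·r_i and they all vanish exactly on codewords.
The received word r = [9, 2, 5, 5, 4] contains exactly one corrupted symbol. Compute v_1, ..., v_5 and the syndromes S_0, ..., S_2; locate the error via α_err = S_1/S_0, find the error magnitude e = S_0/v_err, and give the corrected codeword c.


S = (8, 1, 7), error at position 3, error magnitude e = 5, c = [9, 2, 0, 5, 4].

Step 1: column multipliers v_i = (∏_{j≠i}(α_i − α_j))^{−1} mod 11.
  i = 1 (α = 10): (10−4)(10−7)(10−5)(10−1) = 6·3·5·9 = 810 ≡ 7, so v_1 = 7^{−1} = 8 (mod 11).
  i = 2 (α = 4): (4−10)(4−7)(4−5)(4−1) = (−6)·(−3)·(−1)·3 = −54 ≡ 1, so v_2 = 1^{−1} = 1 (mod 11).
  i = 3 (α = 7): (7−10)(7−4)(7−5)(7−1) = (−3)·3·2·6 = −108 ≡ 2, so v_3 = 2^{−1} = 6 (mod 11).
  i = 4 (α = 5): (5−10)(5−4)(5−7)(5−1) = (−5)·1·(−2)·4 = 40 ≡ 7, so v_4 = 7^{−1} = 8 (mod 11).
  i = 5 (α = 1): (1−10)(1−4)(1−7)(1−5) = (−9)·(−3)·(−6)·(−4) = 648 ≡ 10, so v_5 = 10^{−1} = 10 (mod 11).
  v = [8, 1, 6, 8, 10].
Step 2: syndromes of r = [9, 2, 5, 5, 4] (all sums mod 11).
  S_0 = Σ v_i r_i = 8·9 + 1·2 + 6·5 + 8·5 + 10·4 = 184 ≡ 8.
  S_1 = Σ v_i α_i r_i = 8·10·9 + 1·4·2 + 6·7·5 + 8·5·5 + 10·1·4 = 1178 ≡ 1.
  α_i^2 mod 11 = [1, 5, 5, 3, 1].
  S_2 = Σ v_i α_i^2 r_i = 8·1·9 + 1·5·2 + 6·5·5 + 8·3·5 + 10·1·4 = 392 ≡ 7.
  S = (8, 1, 7) ≠ 0, so r is not a codeword (an error is present).
Step 3: locate the error. For a single error e at position i, S_ℓ = v_i·e·α_i^ℓ, so α_err = S_1/S_0.
  S_0^{−1} = 8^{−1} = 7 (mod 11), so α_err = 1·7 = 7 ≡ 7 = α_3. Error position i = 3.
  Consistency check: S_2/S_1 = 7·1 = 7 ≡ 7 = α_err ✓ (single-error assumption holds).
Step 4: error magnitude e = S_0/v_3 = S_0·∏_{j≠3}(α_3 − α_j) = 8·2 = 16 ≡ 5 (mod 11).
Step 5: correct position 3: c_3 = r_3 − e = 5 − 5 ≡ 0 (mod 11). Hence c = [9, 2, 0, 5, 4].
  Check: interpolating c through the α_i gives m(x) = 1 + 3·x (degree < 2) with m(α_i) = c_i for every i, so c is indeed a codeword.


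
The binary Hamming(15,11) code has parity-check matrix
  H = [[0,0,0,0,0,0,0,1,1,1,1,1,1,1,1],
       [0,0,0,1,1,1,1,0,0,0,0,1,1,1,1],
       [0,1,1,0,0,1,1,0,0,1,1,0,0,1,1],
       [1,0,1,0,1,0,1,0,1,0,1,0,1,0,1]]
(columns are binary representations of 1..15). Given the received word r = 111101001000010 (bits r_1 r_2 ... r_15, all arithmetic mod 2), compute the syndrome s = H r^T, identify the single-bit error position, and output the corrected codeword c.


s = (0, 1, 0, 1)^T, error position = 5, corrected codeword c = 111111001000010

Compute s = H r^T mod 2 one row at a time:
  s_1 = 0 + 1 + 0 + 0 + 0 + 0 + 1 + 0 = 2 ≡ 0 (mod 2).
  s_2 = 1 + 0 + 1 + 0 + 0 + 0 + 1 + 0 = 3 ≡ 1 (mod 2).
  s_3 = 1 + 1 + 1 + 0 + 0 + 0 + 1 + 0 = 4 ≡ 0 (mod 2).
  s_4 = 1 + 1 + 0 + 0 + 1 + 0 + 0 + 0 = 3 ≡ 1 (mod 2).
s = (0, 1, 0, 1)^T — this equals column 5 of H (binary 0101), so error is at position 5.
Correct: flip bit 5 of r = 111101001000010 to get c = 111111001000010.


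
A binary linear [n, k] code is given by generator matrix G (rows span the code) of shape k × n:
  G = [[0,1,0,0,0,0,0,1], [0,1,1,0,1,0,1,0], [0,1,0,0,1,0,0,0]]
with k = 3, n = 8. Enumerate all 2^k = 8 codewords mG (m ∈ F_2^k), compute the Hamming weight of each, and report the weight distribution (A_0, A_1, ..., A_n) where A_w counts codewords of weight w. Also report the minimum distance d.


Weight distribution: A_0 = 1, A_2 = 4, A_4 = 3. Minimum distance d = 2.

Enumerate all 2^3 = 8 messages m ∈ F_2^3.
For each, compute codeword c = mG in F_2^8, then tally its weight.
  m = 000 → c = 00000000, weight = 0.
  m = 100 → c = 01000001, weight = 2.
  m = 010 → c = 01101010, weight = 4.
  m = 110 → c = 00101011, weight = 4.
  m = 001 → c = 01001000, weight = 2.
  m = 101 → c = 00001001, weight = 2.
  m = 011 → c = 00100010, weight = 2.
  m = 111 → c = 01100011, weight = 4.
Tally weights:
  weight 0: 1 codewords.
  weight 2: 4 codewords.
  weight 4: 3 codewords.
Minimum distance d = smallest w > 0 with A_w > 0 = 2.
Sanity: Σ A_w = 8 = 2^3 = 8 ✓.


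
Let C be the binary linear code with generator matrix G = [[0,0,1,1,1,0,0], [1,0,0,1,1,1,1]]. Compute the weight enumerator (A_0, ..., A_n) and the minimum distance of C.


Weight distribution: A_0 = 1, A_3 = 1, A_4 = 1, A_5 = 1. Minimum distance d = 3.

Enumerate all 2^2 = 4 messages m ∈ F_2^2.
For each, compute codeword c = mG in F_2^7, then tally its weight.
  m = 00 → c = 0000000, weight = 0.
  m = 10 → c = 0011100, weight = 3.
  m = 01 → c = 1001111, weight = 5.
  m = 11 → c = 1010011, weight = 4.
Tally weights:
  weight 0: 1 codewords.
  weight 3: 1 codewords.
  weight 4: 1 codewords.
  weight 5: 1 codewords.
Minimum distance d = smallest w > 0 with A_w > 0 = 3.
Sanity: Σ A_w = 4 = 2^2 = 4 ✓.


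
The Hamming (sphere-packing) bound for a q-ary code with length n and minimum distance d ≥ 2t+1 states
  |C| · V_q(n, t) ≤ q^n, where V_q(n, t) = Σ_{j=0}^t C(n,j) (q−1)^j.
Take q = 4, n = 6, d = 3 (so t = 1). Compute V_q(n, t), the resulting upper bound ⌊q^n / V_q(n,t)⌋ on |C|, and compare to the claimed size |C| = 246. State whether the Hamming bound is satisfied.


V_q(n, t) = 19, q^n = 4096, Hamming bound = 215, |C| = 246 > bound (violated).

Step 1: Compute V_q(n, t) = Σ_{j=0}^1 C(n, j) (q−1)^j.
  j = 0: C(6,0)·(3)^0 = 1·1 = 1.
  j = 1: C(6,1)·(3)^1 = 6·3 = 18.
  V_q(n, t) = 1 + 18 = 19.
Step 2: q^n = 4^6 = 4096.
Step 3: Hamming bound ⌊q^n / V_q(n,t)⌋ = ⌊4096/19⌋ = 215.
Step 4: Compare |C| = 246 to 215: violated.
The claimed |C| lies above the Hamming bound, so no 4-ary code of length 6 with d ≥ 3 can have 246 codewords.


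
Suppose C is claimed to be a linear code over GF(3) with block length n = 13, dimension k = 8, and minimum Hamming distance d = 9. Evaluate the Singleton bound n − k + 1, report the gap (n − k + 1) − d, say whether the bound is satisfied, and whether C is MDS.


Singleton RHS = n − k + 1 = 6, slack = -3, bound violated (no such code; not MDS).

Singleton bound: d ≤ n − k + 1.
Here n = 13, k = 8, so n − k + 1 = 6.
Given d = 9, check d ≤ 6: NO.
Slack = (n − k + 1) − d = -3.
The slack is negative: d = 9 exceeds n − k + 1 = 6 by 3, so the Singleton bound is violated and no linear [13, 8, 9]_3 code can exist. In particular it is not MDS (MDS requires d = n − k + 1 exactly).
Description: the claimed parameters are [13, 8, 9]_3; such a code would be impossible (violates the Singleton bound).


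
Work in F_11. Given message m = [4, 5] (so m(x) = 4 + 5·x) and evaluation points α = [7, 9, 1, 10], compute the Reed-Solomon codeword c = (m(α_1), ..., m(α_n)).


c = [6, 5, 9, 10]

Message polynomial: m(x) = 4 + 5·x (mod 11).
For each evaluation point α_i, compute m(α_i) mod 11:
  α_1 = 7: Horner steps 5 → 6, so m(7) = 6.
  α_2 = 9: Horner steps 5 → 5, so m(9) = 5.
  α_3 = 1: Horner steps 5 → 9, so m(1) = 9.
  α_4 = 10: Horner steps 5 → 10, so m(10) = 10.
Codeword c = [6, 5, 9, 10] ∈ F_11^4.


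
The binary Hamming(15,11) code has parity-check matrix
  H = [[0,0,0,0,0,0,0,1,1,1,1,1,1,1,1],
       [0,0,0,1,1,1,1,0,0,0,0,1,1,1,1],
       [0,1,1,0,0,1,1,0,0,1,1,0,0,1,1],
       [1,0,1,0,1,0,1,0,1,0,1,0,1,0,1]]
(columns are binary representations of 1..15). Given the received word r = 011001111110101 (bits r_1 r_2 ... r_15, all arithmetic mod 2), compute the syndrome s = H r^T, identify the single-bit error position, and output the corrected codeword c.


s = (0, 0, 1, 0)^T, error position = 2, corrected codeword c = 001001111110101

Compute s = H r^T mod 2 one row at a time:
  s_1 = 1 + 1 + 1 + 1 + 0 + 1 + 0 + 1 = 6 ≡ 0 (mod 2).
  s_2 = 0 + 0 + 1 + 1 + 0 + 1 + 0 + 1 = 4 ≡ 0 (mod 2).
  s_3 = 1 + 1 + 1 + 1 + 1 + 1 + 0 + 1 = 7 ≡ 1 (mod 2).
  s_4 = 0 + 1 + 0 + 1 + 1 + 1 + 1 + 1 = 6 ≡ 0 (mod 2).
s = (0, 0, 1, 0)^T — this equals column 2 of H (binary 0010), so error is at position 2.
Correct: flip bit 2 of r = 011001111110101 to get c = 001001111110101.


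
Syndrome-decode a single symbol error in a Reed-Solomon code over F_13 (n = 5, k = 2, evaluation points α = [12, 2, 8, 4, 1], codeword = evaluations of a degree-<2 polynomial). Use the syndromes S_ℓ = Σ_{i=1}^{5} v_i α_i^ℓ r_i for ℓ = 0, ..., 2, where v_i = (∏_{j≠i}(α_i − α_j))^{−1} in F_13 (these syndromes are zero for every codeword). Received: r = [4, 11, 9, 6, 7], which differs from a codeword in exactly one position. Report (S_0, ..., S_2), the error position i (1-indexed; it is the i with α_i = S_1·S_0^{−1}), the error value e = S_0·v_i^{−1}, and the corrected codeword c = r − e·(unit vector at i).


S = (7, 6, 7), error at position 1, error magnitude e = 5, c = [12, 11, 9, 6, 7].

Step 1: column multipliers v_i = (∏_{j≠i}(α_i − α_j))^{−1} mod 13.
  i = 1 (α = 12): (12−2)(12−8)(12−4)(12−1) = 10·4·8·11 = 3520 ≡ 10, so v_1 = 10^{−1} = 4 (mod 13).
  i = 2 (α = 2): (2−12)(2−8)(2−4)(2−1) = (−10)·(−6)·(−2)·1 = −120 ≡ 10, so v_2 = 10^{−1} = 4 (mod 13).
  i = 3 (α = 8): (8−12)(8−2)(8−4)(8−1) = (−4)·6·4·7 = −672 ≡ 4, so v_3 = 4^{−1} = 10 (mod 13).
  i = 4 (α = 4): (4−12)(4−2)(4−8)(4−1) = (−8)·2·(−4)·3 = 192 ≡ 10, so v_4 = 10^{−1} = 4 (mod 13).
  i = 5 (α = 1): (1−12)(1−2)(1−8)(1−4) = (−11)·(−1)·(−7)·(−3) = 231 ≡ 10, so v_5 = 10^{−1} = 4 (mod 13).
  v = [4, 4, 10, 4, 4].
Step 2: syndromes of r = [4, 11, 9, 6, 7] (all sums mod 13).
  S_0 = Σ v_i r_i = 4·4 + 4·11 + 10·9 + 4·6 + 4·7 = 202 ≡ 7.
  S_1 = Σ v_i α_i r_i = 4·12·4 + 4·2·11 + 10·8·9 + 4·4·6 + 4·1·7 = 1124 ≡ 6.
  α_i^2 mod 13 = [1, 4, 12, 3, 1].
  S_2 = Σ v_i α_i^2 r_i = 4·1·4 + 4·4·11 + 10·12·9 + 4·3·6 + 4·1·7 = 1372 ≡ 7.
  S = (7, 6, 7) ≠ 0, so r is not a codeword (an error is present).
Step 3: locate the error. For a single error e at position i, S_ℓ = v_i·e·α_i^ℓ, so α_err = S_1/S_0.
  S_0^{−1} = 7^{−1} = 2 (mod 13), so α_err = 6·2 = 12 ≡ 12 = α_1. Error position i = 1.
  Consistency check: S_2/S_1 = 7·11 = 77 ≡ 12 = α_err ✓ (single-error assumption holds).
Step 4: error magnitude e = S_0/v_1 = S_0·∏_{j≠1}(α_1 − α_j) = 7·10 = 70 ≡ 5 (mod 13).
Step 5: correct position 1: c_1 = r_1 − e = 4 − 5 ≡ 12 (mod 13). Hence c = [12, 11, 9, 6, 7].
  Check: interpolating c through the α_i gives m(x) = 3 + 4·x (degree < 2) with m(α_i) = c_i for every i, so c is indeed a codeword.


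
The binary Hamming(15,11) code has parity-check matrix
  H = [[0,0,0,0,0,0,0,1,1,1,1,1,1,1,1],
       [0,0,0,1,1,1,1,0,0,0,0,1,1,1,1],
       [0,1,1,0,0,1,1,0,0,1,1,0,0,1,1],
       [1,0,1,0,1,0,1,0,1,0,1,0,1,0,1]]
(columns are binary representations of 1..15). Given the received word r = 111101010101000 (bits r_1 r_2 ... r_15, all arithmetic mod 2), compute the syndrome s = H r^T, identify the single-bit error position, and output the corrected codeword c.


s = (1, 1, 0, 0)^T, error position = 12, corrected codeword c = 111101010100000

Compute s = H r^T mod 2 one row at a time:
  s_1 = 1 + 0 + 1 + 0 + 1 + 0 + 0 + 0 = 3 ≡ 1 (mod 2).
  s_2 = 1 + 0 + 1 + 0 + 1 + 0 + 0 + 0 = 3 ≡ 1 (mod 2).
  s_3 = 1 + 1 + 1 + 0 + 1 + 0 + 0 + 0 = 4 ≡ 0 (mod 2).
  s_4 = 1 + 1 + 0 + 0 + 0 + 0 + 0 + 0 = 2 ≡ 0 (mod 2).
s = (1, 1, 0, 0)^T — this equals column 12 of H (binary 1100), so error is at position 12.
Correct: flip bit 12 of r = 111101010101000 to get c = 111101010100000.


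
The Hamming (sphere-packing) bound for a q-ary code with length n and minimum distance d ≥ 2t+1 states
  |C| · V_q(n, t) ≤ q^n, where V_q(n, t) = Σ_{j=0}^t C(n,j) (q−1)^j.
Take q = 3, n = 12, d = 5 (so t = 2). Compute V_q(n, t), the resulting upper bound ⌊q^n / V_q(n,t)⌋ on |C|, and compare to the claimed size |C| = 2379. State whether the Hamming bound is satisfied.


V_q(n, t) = 289, q^n = 531441, Hamming bound = 1838, |C| = 2379 > bound (violated).

Step 1: Compute V_q(n, t) = Σ_{j=0}^2 C(n, j) (q−1)^j.
  j = 0: C(12,0)·(2)^0 = 1·1 = 1.
  j = 1: C(12,1)·(2)^1 = 12·2 = 24.
  j = 2: C(12,2)·(2)^2 = 66·4 = 264.
  V_q(n, t) = 1 + 24 + 264 = 289.
Step 2: q^n = 3^12 = 531441.
Step 3: Hamming bound ⌊q^n / V_q(n,t)⌋ = ⌊531441/289⌋ = 1838.
Step 4: Compare |C| = 2379 to 1838: violated.
The claimed |C| lies above the Hamming bound, so no 3-ary code of length 12 with d ≥ 5 can have 2379 codewords.


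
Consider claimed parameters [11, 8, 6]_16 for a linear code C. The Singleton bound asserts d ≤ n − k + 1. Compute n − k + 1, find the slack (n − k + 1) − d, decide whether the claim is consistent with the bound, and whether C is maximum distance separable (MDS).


Singleton RHS = n − k + 1 = 4, slack = -2, bound violated (no such code; not MDS).

Singleton bound: d ≤ n − k + 1.
Here n = 11, k = 8, so n − k + 1 = 4.
Given d = 6, check d ≤ 4: NO.
Slack = (n − k + 1) − d = -2.
The slack is negative: d = 6 exceeds n − k + 1 = 4 by 2, so the Singleton bound is violated and no linear [11, 8, 6]_16 code can exist. In particular it is not MDS (MDS requires d = n − k + 1 exactly).
Description: the claimed parameters are [11, 8, 6]_16; such a code would be impossible (violates the Singleton bound).


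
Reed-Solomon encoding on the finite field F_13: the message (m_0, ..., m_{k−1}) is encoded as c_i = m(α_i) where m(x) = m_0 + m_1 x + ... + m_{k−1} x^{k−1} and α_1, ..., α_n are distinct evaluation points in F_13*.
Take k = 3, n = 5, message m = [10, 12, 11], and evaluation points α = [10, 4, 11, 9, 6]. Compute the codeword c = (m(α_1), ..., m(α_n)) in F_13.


c = [8, 0, 4, 8, 10]

Message polynomial: m(x) = 10 + 12·x + 11·x^2 (mod 13).
For each evaluation point α_i, compute m(α_i) mod 13:
  α_1 = 10: Horner steps 11 → 5 → 8, so m(10) = 8.
  α_2 = 4: Horner steps 11 → 4 → 0, so m(4) = 0.
  α_3 = 11: Horner steps 11 → 3 → 4, so m(11) = 4.
  α_4 = 9: Horner steps 11 → 7 → 8, so m(9) = 8.
  α_5 = 6: Horner steps 11 → 0 → 10, so m(6) = 10.
Codeword c = [8, 0, 4, 8, 10] ∈ F_13^5.


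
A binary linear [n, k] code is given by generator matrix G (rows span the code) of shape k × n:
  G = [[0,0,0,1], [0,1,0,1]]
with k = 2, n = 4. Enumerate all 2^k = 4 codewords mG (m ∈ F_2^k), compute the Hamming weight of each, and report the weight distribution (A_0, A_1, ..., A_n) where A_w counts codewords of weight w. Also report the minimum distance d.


Weight distribution: A_0 = 1, A_1 = 2, A_2 = 1. Minimum distance d = 1.

Enumerate all 2^2 = 4 messages m ∈ F_2^2.
For each, compute codeword c = mG in F_2^4, then tally its weight.
  m = 00 → c = 0000, weight = 0.
  m = 10 → c = 0001, weight = 1.
  m = 01 → c = 0101, weight = 2.
  m = 11 → c = 0100, weight = 1.
Tally weights:
  weight 0: 1 codewords.
  weight 1: 2 codewords.
  weight 2: 1 codewords.
Minimum distance d = smallest w > 0 with A_w > 0 = 1.
Sanity: Σ A_w = 4 = 2^2 = 4 ✓.


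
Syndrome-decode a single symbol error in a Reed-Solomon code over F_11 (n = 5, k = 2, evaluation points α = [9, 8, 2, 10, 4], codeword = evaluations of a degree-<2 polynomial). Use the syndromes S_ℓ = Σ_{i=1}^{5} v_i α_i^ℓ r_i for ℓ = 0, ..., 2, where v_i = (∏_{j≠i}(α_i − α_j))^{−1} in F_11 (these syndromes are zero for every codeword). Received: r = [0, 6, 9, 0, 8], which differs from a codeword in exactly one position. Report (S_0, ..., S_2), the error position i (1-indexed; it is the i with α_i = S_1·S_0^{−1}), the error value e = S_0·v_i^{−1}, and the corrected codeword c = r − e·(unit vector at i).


S = (9, 2, 9), error at position 4, error magnitude e = 6, c = [0, 6, 9, 5, 8].

Step 1: column multipliers v_i = (∏_{j≠i}(α_i − α_j))^{−1} mod 11.
  i = 1 (α = 9): (9−8)(9−2)(9−10)(9−4) = 1·7·(−1)·5 = −35 ≡ 9, so v_1 = 9^{−1} = 5 (mod 11).
  i = 2 (α = 8): (8−9)(8−2)(8−10)(8−4) = (−1)·6·(−2)·4 = 48 ≡ 4, so v_2 = 4^{−1} = 3 (mod 11).
  i = 3 (α = 2): (2−9)(2−8)(2−10)(2−4) = (−7)·(−6)·(−8)·(−2) = 672 ≡ 1, so v_3 = 1^{−1} = 1 (mod 11).
  i = 4 (α = 10): (10−9)(10−8)(10−2)(10−4) = 1·2·8·6 = 96 ≡ 8, so v_4 = 8^{−1} = 7 (mod 11).
  i = 5 (α = 4): (4−9)(4−8)(4−2)(4−10) = (−5)·(−4)·2·(−6) = −240 ≡ 2, so v_5 = 2^{−1} = 6 (mod 11).
  v = [5, 3, 1, 7, 6].
Step 2: syndromes of r = [0, 6, 9, 0, 8] (all sums mod 11).
  S_0 = Σ v_i r_i = 5·0 + 3·6 + 1·9 + 7·0 + 6·8 = 75 ≡ 9.
  S_1 = Σ v_i α_i r_i = 5·9·0 + 3·8·6 + 1·2·9 + 7·10·0 + 6·4·8 = 354 ≡ 2.
  α_i^2 mod 11 = [4, 9, 4, 1, 5].
  S_2 = Σ v_i α_i^2 r_i = 5·4·0 + 3·9·6 + 1·4·9 + 7·1·0 + 6·5·8 = 438 ≡ 9.
  S = (9, 2, 9) ≠ 0, so r is not a codeword (an error is present).
Step 3: locate the error. For a single error e at position i, S_ℓ = v_i·e·α_i^ℓ, so α_err = S_1/S_0.
  S_0^{−1} = 9^{−1} = 5 (mod 11), so α_err = 2·5 = 10 ≡ 10 = α_4. Error position i = 4.
  Consistency check: S_2/S_1 = 9·6 = 54 ≡ 10 = α_err ✓ (single-error assumption holds).
Step 4: error magnitude e = S_0/v_4 = S_0·∏_{j≠4}(α_4 − α_j) = 9·8 = 72 ≡ 6 (mod 11).
Step 5: correct position 4: c_4 = r_4 − e = 0 − 6 ≡ 5 (mod 11). Hence c = [0, 6, 9, 5, 8].
  Check: interpolating c through the α_i gives m(x) = 10 + 5·x (degree < 2) with m(α_i) = c_i for every i, so c is indeed a codeword.


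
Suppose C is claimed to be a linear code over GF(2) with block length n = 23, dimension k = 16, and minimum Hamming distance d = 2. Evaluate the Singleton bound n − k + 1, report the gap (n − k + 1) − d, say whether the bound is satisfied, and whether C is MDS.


Singleton RHS = n − k + 1 = 8, slack = 6, bound satisfied, not MDS.

Singleton bound: d ≤ n − k + 1.
Here n = 23, k = 16, so n − k + 1 = 8.
Given d = 2, check d ≤ 8: YES.
Slack = (n − k + 1) − d = 6.
The code is NOT MDS (slack = 6 > 0).
Description: the claimed parameters are [23, 16, 2]_2; such a code would be non-MDS.


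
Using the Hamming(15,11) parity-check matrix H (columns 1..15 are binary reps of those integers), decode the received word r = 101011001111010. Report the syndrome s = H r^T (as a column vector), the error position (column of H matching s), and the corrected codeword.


s = (1, 0, 1, 1)^T, error position = 11, corrected codeword c = 101011001101010

Compute s = H r^T mod 2 one row at a time:
  s_1 = 0 + 1 + 1 + 1 + 1 + 0 + 1 + 0 = 5 ≡ 1 (mod 2).
  s_2 = 0 + 1 + 1 + 0 + 1 + 0 + 1 + 0 = 4 ≡ 0 (mod 2).
  s_3 = 0 + 1 + 1 + 0 + 1 + 1 + 1 + 0 = 5 ≡ 1 (mod 2).
  s_4 = 1 + 1 + 1 + 0 + 1 + 1 + 0 + 0 = 5 ≡ 1 (mod 2).
s = (1, 0, 1, 1)^T — this equals column 11 of H (binary 1011), so error is at position 11.
Correct: flip bit 11 of r = 101011001111010 to get c = 101011001101010.


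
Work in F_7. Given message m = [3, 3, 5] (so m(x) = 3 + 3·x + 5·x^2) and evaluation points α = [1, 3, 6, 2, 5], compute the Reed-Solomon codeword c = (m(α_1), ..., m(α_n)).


c = [4, 1, 5, 1, 3]

Message polynomial: m(x) = 3 + 3·x + 5·x^2 (mod 7).
For each evaluation point α_i, compute m(α_i) mod 7:
  α_1 = 1: Horner steps 5 → 1 → 4, so m(1) = 4.
  α_2 = 3: Horner steps 5 → 4 → 1, so m(3) = 1.
  α_3 = 6: Horner steps 5 → 5 → 5, so m(6) = 5.
  α_4 = 2: Horner steps 5 → 6 → 1, so m(2) = 1.
  α_5 = 5: Horner steps 5 → 0 → 3, so m(5) = 3.
Codeword c = [4, 1, 5, 1, 3] ∈ F_7^5.


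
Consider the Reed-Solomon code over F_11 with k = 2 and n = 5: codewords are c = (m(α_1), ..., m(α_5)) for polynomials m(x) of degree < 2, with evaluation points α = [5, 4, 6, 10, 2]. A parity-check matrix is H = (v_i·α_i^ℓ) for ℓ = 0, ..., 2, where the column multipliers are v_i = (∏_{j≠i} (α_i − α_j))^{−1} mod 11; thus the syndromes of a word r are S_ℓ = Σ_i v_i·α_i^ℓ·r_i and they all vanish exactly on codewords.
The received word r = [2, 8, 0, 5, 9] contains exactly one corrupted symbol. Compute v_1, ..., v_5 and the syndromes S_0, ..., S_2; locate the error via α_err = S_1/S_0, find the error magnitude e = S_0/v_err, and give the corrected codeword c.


S = (4, 2, 1), error at position 3, error magnitude e = 4, c = [2, 8, 7, 5, 9].

Step 1: column multipliers v_i = (∏_{j≠i}(α_i − α_j))^{−1} mod 11.
  i = 1 (α = 5): (5−4)(5−6)(5−10)(5−2) = 1·(−1)·(−5)·3 = 15 ≡ 4, so v_1 = 4^{−1} = 3 (mod 11).
  i = 2 (α = 4): (4−5)(4−6)(4−10)(4−2) = (−1)·(−2)·(−6)·2 = −24 ≡ 9, so v_2 = 9^{−1} = 5 (mod 11).
  i = 3 (α = 6): (6−5)(6−4)(6−10)(6−2) = 1·2·(−4)·4 = −32 ≡ 1, so v_3 = 1^{−1} = 1 (mod 11).
  i = 4 (α = 10): (10−5)(10−4)(10−6)(10−2) = 5·6·4·8 = 960 ≡ 3, so v_4 = 3^{−1} = 4 (mod 11).
  i = 5 (α = 2): (2−5)(2−4)(2−6)(2−10) = (−3)·(−2)·(−4)·(−8) = 192 ≡ 5, so v_5 = 5^{−1} = 9 (mod 11).
  v = [3, 5, 1, 4, 9].
Step 2: syndromes of r = [2, 8, 0, 5, 9] (all sums mod 11).
  S_0 = Σ v_i r_i = 3·2 + 5·8 + 1·0 + 4·5 + 9·9 = 147 ≡ 4.
  S_1 = Σ v_i α_i r_i = 3·5·2 + 5·4·8 + 1·6·0 + 4·10·5 + 9·2·9 = 552 ≡ 2.
  α_i^2 mod 11 = [3, 5, 3, 1, 4].
  S_2 = Σ v_i α_i^2 r_i = 3·3·2 + 5·5·8 + 1·3·0 + 4·1·5 + 9·4·9 = 562 ≡ 1.
  S = (4, 2, 1) ≠ 0, so r is not a codeword (an error is present).
Step 3: locate the error. For a single error e at position i, S_ℓ = v_i·e·α_i^ℓ, so α_err = S_1/S_0.
  S_0^{−1} = 4^{−1} = 3 (mod 11), so α_err = 2·3 = 6 ≡ 6 = α_3. Error position i = 3.
  Consistency check: S_2/S_1 = 1·6 = 6 ≡ 6 = α_err ✓ (single-error assumption holds).
Step 4: error magnitude e = S_0/v_3 = S_0·∏_{j≠3}(α_3 − α_j) = 4·1 = 4 ≡ 4 (mod 11).
Step 5: correct position 3: c_3 = r_3 − e = 0 − 4 ≡ 7 (mod 11). Hence c = [2, 8, 7, 5, 9].
  Check: interpolating c through the α_i gives m(x) = 10 + 5·x (degree < 2) with m(α_i) = c_i for every i, so c is indeed a codeword.


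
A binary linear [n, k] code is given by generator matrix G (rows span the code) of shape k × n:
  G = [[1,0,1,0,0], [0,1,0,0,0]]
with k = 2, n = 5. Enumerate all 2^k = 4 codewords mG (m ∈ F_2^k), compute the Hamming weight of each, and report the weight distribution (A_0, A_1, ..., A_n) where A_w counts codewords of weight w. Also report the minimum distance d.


Weight distribution: A_0 = 1, A_1 = 1, A_2 = 1, A_3 = 1. Minimum distance d = 1.

Enumerate all 2^2 = 4 messages m ∈ F_2^2.
For each, compute codeword c = mG in F_2^5, then tally its weight.
  m = 00 → c = 00000, weight = 0.
  m = 10 → c = 10100, weight = 2.
  m = 01 → c = 01000, weight = 1.
  m = 11 → c = 11100, weight = 3.
Tally weights:
  weight 0: 1 codewords.
  weight 1: 1 codewords.
  weight 2: 1 codewords.
  weight 3: 1 codewords.
Minimum distance d = smallest w > 0 with A_w > 0 = 1.
Sanity: Σ A_w = 4 = 2^2 = 4 ✓.


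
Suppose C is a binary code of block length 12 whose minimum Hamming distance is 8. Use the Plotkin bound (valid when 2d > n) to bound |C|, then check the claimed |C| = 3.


Plotkin bound M ≤ 4; given |C| = 3 ≤ bound (satisfied).

Check applicability: 2d = 16, n = 12.
2d − n = 4 > 0, so Plotkin applies.
Compute d/(2d−n) = 8/4 ≈ 2.0000.
⌊d/(2d−n)⌋ = 2.
Plotkin bound: M ≤ 2·2 = 4.
Given |C| = 3, check: satisfied.
This |C| is below the Plotkin bound.


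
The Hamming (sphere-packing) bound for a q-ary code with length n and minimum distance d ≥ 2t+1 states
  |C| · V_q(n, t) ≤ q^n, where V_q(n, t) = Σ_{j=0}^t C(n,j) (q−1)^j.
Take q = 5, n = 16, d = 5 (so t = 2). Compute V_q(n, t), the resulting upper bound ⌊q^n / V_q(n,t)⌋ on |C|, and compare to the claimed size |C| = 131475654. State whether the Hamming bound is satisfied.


V_q(n, t) = 1985, q^n = 152587890625, Hamming bound = 76870473, |C| = 131475654 > bound (violated).

Step 1: Compute V_q(n, t) = Σ_{j=0}^2 C(n, j) (q−1)^j.
  j = 0: C(16,0)·(4)^0 = 1·1 = 1.
  j = 1: C(16,1)·(4)^1 = 16·4 = 64.
  j = 2: C(16,2)·(4)^2 = 120·16 = 1920.
  V_q(n, t) = 1 + 64 + 1920 = 1985.
Step 2: q^n = 5^16 = 152587890625.
Step 3: Hamming bound ⌊q^n / V_q(n,t)⌋ = ⌊152587890625/1985⌋ = 76870473.
Step 4: Compare |C| = 131475654 to 76870473: violated.
The claimed |C| lies above the Hamming bound, so no 5-ary code of length 16 with d ≥ 5 can have 131475654 codewords.


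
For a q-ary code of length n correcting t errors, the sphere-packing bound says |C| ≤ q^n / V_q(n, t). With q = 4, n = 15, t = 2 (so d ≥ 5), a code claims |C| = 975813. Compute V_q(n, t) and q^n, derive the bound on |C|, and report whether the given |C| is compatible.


V_q(n, t) = 991, q^n = 1073741824, Hamming bound = 1083493, |C| = 975813 ≤ bound (satisfied).

Step 1: Compute V_q(n, t) = Σ_{j=0}^2 C(n, j) (q−1)^j.
  j = 0: C(15,0)·(3)^0 = 1·1 = 1.
  j = 1: C(15,1)·(3)^1 = 15·3 = 45.
  j = 2: C(15,2)·(3)^2 = 105·9 = 945.
  V_q(n, t) = 1 + 45 + 945 = 991.
Step 2: q^n = 4^15 = 1073741824.
Step 3: Hamming bound ⌊q^n / V_q(n,t)⌋ = ⌊1073741824/991⌋ = 1083493.
Step 4: Compare |C| = 975813 to 1083493: satisfied.
The claimed |C| lies below the Hamming bound.


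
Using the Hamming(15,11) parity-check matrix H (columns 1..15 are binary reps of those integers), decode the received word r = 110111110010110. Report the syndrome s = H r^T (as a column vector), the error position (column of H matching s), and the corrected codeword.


s = (0, 0, 1, 1)^T, error position = 3, corrected codeword c = 111111110010110

Compute s = H r^T mod 2 one row at a time:
  s_1 = 1 + 0 + 0 + 1 + 0 + 1 + 1 + 0 = 4 ≡ 0 (mod 2).
  s_2 = 1 + 1 + 1 + 1 + 0 + 1 + 1 + 0 = 6 ≡ 0 (mod 2).
  s_3 = 1 + 0 + 1 + 1 + 0 + 1 + 1 + 0 = 5 ≡ 1 (mod 2).
  s_4 = 1 + 0 + 1 + 1 + 0 + 1 + 1 + 0 = 5 ≡ 1 (mod 2).
s = (0, 0, 1, 1)^T — this equals column 3 of H (binary 0011), so error is at position 3.
Correct: flip bit 3 of r = 110111110010110 to get c = 111111110010110.


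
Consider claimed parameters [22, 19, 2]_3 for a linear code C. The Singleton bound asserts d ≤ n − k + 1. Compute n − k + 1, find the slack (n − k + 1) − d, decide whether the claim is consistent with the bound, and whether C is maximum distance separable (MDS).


Singleton RHS = n − k + 1 = 4, slack = 2, bound satisfied, not MDS.

Singleton bound: d ≤ n − k + 1.
Here n = 22, k = 19, so n − k + 1 = 4.
Given d = 2, check d ≤ 4: YES.
Slack = (n − k + 1) − d = 2.
The code is NOT MDS (slack = 2 > 0).
Description: the claimed parameters are [22, 19, 2]_3; such a code would be non-MDS.


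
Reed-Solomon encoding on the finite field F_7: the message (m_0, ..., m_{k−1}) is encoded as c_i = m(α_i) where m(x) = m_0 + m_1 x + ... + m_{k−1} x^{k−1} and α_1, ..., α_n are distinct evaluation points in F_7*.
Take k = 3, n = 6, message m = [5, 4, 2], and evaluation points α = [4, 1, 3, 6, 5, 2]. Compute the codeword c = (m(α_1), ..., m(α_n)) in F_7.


c = [4, 4, 0, 3, 5, 0]

Message polynomial: m(x) = 5 + 4·x + 2·x^2 (mod 7).
For each evaluation point α_i, compute m(α_i) mod 7:
  α_1 = 4: Horner steps 2 → 5 → 4, so m(4) = 4.
  α_2 = 1: Horner steps 2 → 6 → 4, so m(1) = 4.
  α_3 = 3: Horner steps 2 → 3 → 0, so m(3) = 0.
  α_4 = 6: Horner steps 2 → 2 → 3, so m(6) = 3.
  α_5 = 5: Horner steps 2 → 0 → 5, so m(5) = 5.
  α_6 = 2: Horner steps 2 → 1 → 0, so m(2) = 0.
Codeword c = [4, 4, 0, 3, 5, 0] ∈ F_7^6.


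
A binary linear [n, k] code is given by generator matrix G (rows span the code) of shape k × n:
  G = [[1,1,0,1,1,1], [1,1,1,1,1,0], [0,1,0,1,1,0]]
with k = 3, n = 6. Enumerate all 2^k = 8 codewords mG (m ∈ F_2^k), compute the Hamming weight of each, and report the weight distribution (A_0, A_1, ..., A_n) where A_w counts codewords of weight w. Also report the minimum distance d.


Weight distribution: A_0 = 1, A_2 = 3, A_3 = 1, A_5 = 3. Minimum distance d = 2.

Enumerate all 2^3 = 8 messages m ∈ F_2^3.
For each, compute codeword c = mG in F_2^6, then tally its weight.
  m = 000 → c = 000000, weight = 0.
  m = 100 → c = 110111, weight = 5.
  m = 010 → c = 111110, weight = 5.
  m = 110 → c = 001001, weight = 2.
  m = 001 → c = 010110, weight = 3.
  m = 101 → c = 100001, weight = 2.
  m = 011 → c = 101000, weight = 2.
  m = 111 → c = 011111, weight = 5.
Tally weights:
  weight 0: 1 codewords.
  weight 2: 3 codewords.
  weight 3: 1 codewords.
  weight 5: 3 codewords.
Minimum distance d = smallest w > 0 with A_w > 0 = 2.
Sanity: Σ A_w = 8 = 2^3 = 8 ✓.


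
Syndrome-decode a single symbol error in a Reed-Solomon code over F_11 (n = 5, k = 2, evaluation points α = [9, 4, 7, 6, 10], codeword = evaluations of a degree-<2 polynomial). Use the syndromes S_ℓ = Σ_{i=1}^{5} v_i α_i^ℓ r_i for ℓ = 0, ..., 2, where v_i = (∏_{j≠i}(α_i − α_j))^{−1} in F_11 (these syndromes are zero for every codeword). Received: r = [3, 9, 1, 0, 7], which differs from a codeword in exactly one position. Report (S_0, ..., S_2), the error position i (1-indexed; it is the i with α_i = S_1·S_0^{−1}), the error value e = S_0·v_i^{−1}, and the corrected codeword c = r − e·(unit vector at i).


S = (6, 5, 6), error at position 5, error magnitude e = 3, c = [3, 9, 1, 0, 4].

Step 1: column multipliers v_i = (∏_{j≠i}(α_i − α_j))^{−1} mod 11.
  i = 1 (α = 9): (9−4)(9−7)(9−6)(9−10) = 5·2·3·(−1) = −30 ≡ 3, so v_1 = 3^{−1} = 4 (mod 11).
  i = 2 (α = 4): (4−9)(4−7)(4−6)(4−10) = (−5)·(−3)·(−2)·(−6) = 180 ≡ 4, so v_2 = 4^{−1} = 3 (mod 11).
  i = 3 (α = 7): (7−9)(7−4)(7−6)(7−10) = (−2)·3·1·(−3) = 18 ≡ 7, so v_3 = 7^{−1} = 8 (mod 11).
  i = 4 (α = 6): (6−9)(6−4)(6−7)(6−10) = (−3)·2·(−1)·(−4) = −24 ≡ 9, so v_4 = 9^{−1} = 5 (mod 11).
  i = 5 (α = 10): (10−9)(10−4)(10−7)(10−6) = 1·6·3·4 = 72 ≡ 6, so v_5 = 6^{−1} = 2 (mod 11).
  v = [4, 3, 8, 5, 2].
Step 2: syndromes of r = [3, 9, 1, 0, 7] (all sums mod 11).
  S_0 = Σ v_i r_i = 4·3 + 3·9 + 8·1 + 5·0 + 2·7 = 61 ≡ 6.
  S_1 = Σ v_i α_i r_i = 4·9·3 + 3·4·9 + 8·7·1 + 5·6·0 + 2·10·7 = 412 ≡ 5.
  α_i^2 mod 11 = [4, 5, 5, 3, 1].
  S_2 = Σ v_i α_i^2 r_i = 4·4·3 + 3·5·9 + 8·5·1 + 5·3·0 + 2·1·7 = 237 ≡ 6.
  S = (6, 5, 6) ≠ 0, so r is not a codeword (an error is present).
Step 3: locate the error. For a single error e at position i, S_ℓ = v_i·e·α_i^ℓ, so α_err = S_1/S_0.
  S_0^{−1} = 6^{−1} = 2 (mod 11), so α_err = 5·2 = 10 ≡ 10 = α_5. Error position i = 5.
  Consistency check: S_2/S_1 = 6·9 = 54 ≡ 10 = α_err ✓ (single-error assumption holds).
Step 4: error magnitude e = S_0/v_5 = S_0·∏_{j≠5}(α_5 − α_j) = 6·6 = 36 ≡ 3 (mod 11).
Step 5: correct position 5: c_5 = r_5 − e = 7 − 3 ≡ 4 (mod 11). Hence c = [3, 9, 1, 0, 4].
  Check: interpolating c through the α_i gives m(x) = 5 + 1·x (degree < 2) with m(α_i) = c_i for every i, so c is indeed a codeword.
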